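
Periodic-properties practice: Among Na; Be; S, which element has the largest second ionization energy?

IE_2 is the cost of taking one more electron from the +1 cation: Na⁺ is the bare [Ne] core; Be⁺ still has 1 valence electron; S⁺ still has 5 valence electrons.
Pulling an electron out of a noble-gas core costs far more than removing a remaining valence electron, so Na sits at the high end of IE_2.
Valence configurations: Be⁺ [He]2s¹, S⁺ [Ne]3s²3p³.
Tabulated IE_2 (kJ/mol): Na 4562, Be 1757, S 2252.
Overall IE_2 order: Be < S < Na.

Na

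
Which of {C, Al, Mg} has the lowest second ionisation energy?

After 1 electron has been removed, what remains? C⁺ still has 3 valence electrons; Al⁺ still has 2 valence electrons; Mg⁺ still has 1 valence electron.
All are still removing valence electrons, so compare the +1 ions as you would atoms: IE_2 generally rises across a period (higher Z_eff) and falls down a group (larger shell), subject to the usual subshell exceptions.
Valence configurations: C⁺ [He]2s²2p¹, Al⁺ [Ne]3s², Mg⁺ [Ne]3s¹.
Approximate IE_2 values (kJ/mol): C 2353, Al 1817, Mg 1451.
Putting it together, IE_2: Mg < Al < C.

Mg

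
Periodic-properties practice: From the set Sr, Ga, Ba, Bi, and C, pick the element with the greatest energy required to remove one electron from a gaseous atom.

C is in period 2, group 14; Ga is in period 4, group 13; Sr is in period 5, group 2; Ba is in period 6, group 2; Bi is in period 6, group 15.
Across a period the outer electron is held more tightly (higher IE₁); down a group it sits in a higher shell, more shielded, and comes off more easily.
Here both period and group differ, so the two effects have to be weighed against each other.
Sr > Ba: they share group 2; the group trend gives Sr the larger value.
Ga > Sr: both effects reinforce here, so Ga is clearly the higher of the two.
Bi > Ga: the two effects oppose for this pair; the across-period effect wins (703 vs 579 kJ/mol).
C > Bi: the two effects oppose for this pair; the down-group effect wins (1086 vs 703 kJ/mol).
Approximate values (kJ/mol): C 1086, Ga 579, Sr 550, Ba 503, Bi 703.
The greatest energy required to remove one electron from a gaseous atom among these belongs to C.

C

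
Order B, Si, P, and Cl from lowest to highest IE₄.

Consider each +3 ion: B³⁺ is the bare [He] core; Si³⁺ still has 1 valence electron; P³⁺ still has 2 valence electrons; Cl³⁺ still has 4 valence electrons.
Core electrons are held far more tightly than valence electrons, so B tops the IE_4 order.
Valence configurations: Si³⁺ [Ne]3s¹, P³⁺ [Ne]3s², Cl³⁺ [Ne]3s²3p².
Approximate IE_4 values (kJ/mol): B 25026, Si 4356, P 4964, Cl 5159.
Overall IE_4 order: Si < P < Cl < B.

Si < P < Cl < B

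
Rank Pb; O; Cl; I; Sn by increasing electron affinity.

O is in period 2, group 16; Cl is in period 3, group 17; Sn is in period 5, group 14; I is in period 5, group 17; Pb is in period 6, group 14.
Adding an electron releases more energy for atoms nearer the top right (short of the noble gases).
These span different periods and groups, so the two trends combine.
Sn > Pb: Sn sits above Pb in group 14, so the down-group effect alone puts Sn higher.
O > Sn: relative to Sn, both the across-period and down-group shifts push O's electron affinity up.
I > O: period and group pull opposite ways; the across-period shift dominates (295 vs 141 kJ/mol).
Cl > I: they share group 17; the group trend gives Cl the larger value.
Approximate values (kJ/mol): O 141, Cl 349, Sn 107, I 295, Pb 35.
So from lowest to highest: Pb < Sn < O < I < Cl.

Pb, Sn, O, I, Cl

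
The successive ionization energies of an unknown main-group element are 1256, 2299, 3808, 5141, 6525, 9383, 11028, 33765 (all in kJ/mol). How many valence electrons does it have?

7

Look for the largest jump between consecutive ionization energies: IE8/IE7 ≈ 3.1, far larger than any earlier ratio.
That jump marks the point where a core electron is being removed. So the atom has 7 valence electrons.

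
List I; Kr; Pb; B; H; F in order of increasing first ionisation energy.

Pb, B, I, H, Kr, F

H is in period 1, group 1; B is in period 2, group 13; F is in period 2, group 17; Kr is in period 4, group 18; I is in period 5, group 17; Pb is in period 6, group 14.
First ionization energy rises across a period (greater Z_eff holds electrons more tightly) and falls down a group (valence electrons are farther from the nucleus).
Here both period and group differ, so the two effects have to be weighed against each other.
B > Pb: period and group pull opposite ways; the down-group shift dominates (801 vs 716 kJ/mol).
I > B: period and group pull opposite ways; the across-period shift dominates (1008 vs 801 kJ/mol).
H > I: the two effects oppose for this pair; the down-group effect wins (1312 vs 1008 kJ/mol).
Kr > H: the two effects oppose for this pair; the across-period effect wins (1351 vs 1312 kJ/mol).
F > Kr: the two effects oppose for this pair; the down-group effect wins (1681 vs 1351 kJ/mol).
Tabulated first ionization energy (kJ/mol): H 1312, B 801, F 1681, Kr 1351, I 1008, Pb 716.
So from lowest to highest: Pb < B < I < H < Kr < F.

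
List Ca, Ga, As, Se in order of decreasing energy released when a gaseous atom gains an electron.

Ca is in period 4, group 2; Ga is in period 4, group 13; As is in period 4, group 15; Se is in period 4, group 16.
EA tends to increase across a period and decrease down a group, though the pattern is less regular than for IE or radius.
All lie in period 4, so electron affinity increases left to right.
So from highest to lowest: Se > As > Ga > Ca.

Se > As > Ga > Ca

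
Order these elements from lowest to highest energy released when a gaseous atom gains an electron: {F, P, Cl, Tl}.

Tl < P < F < Cl

F is in period 2, group 17; P is in period 3, group 15; Cl is in period 3, group 17; Tl is in period 6, group 13.
Electron affinity generally becomes more exothermic across a period toward the halogens and less exothermic down a group.
Neither a single period nor a single group — weigh both effects.
P > Tl: both effects reinforce here, so P is clearly the higher of the two.
F > P: both effects reinforce here, so F is clearly the higher of the two.
Cl > F: this pair runs against the simple trend — see the exception note.
Note the exception: Cl has a higher electron affinity than F, contrary to the simple trend — F's small 2p subshell makes the incoming electron feel strong e⁻–e⁻ repulsion, so Cl actually releases more energy on gaining an electron.
Approximate values (kJ/mol): F 328, P 72, Cl 349, Tl 19.
So from lowest to highest: Tl < P < F < Cl.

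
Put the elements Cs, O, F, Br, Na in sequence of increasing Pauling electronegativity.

Smaller atoms with higher effective nuclear charge are more electronegative.
These span different periods and groups, so the two trends combine.
Na > Cs: they share group 1; the group trend gives Na the larger value.
Br > Na: period and group pull opposite ways; the across-period shift dominates (2.96 vs 0.93).
O > Br: the two effects oppose for this pair; the down-group effect wins (3.44 vs 2.96).
F > O: both are in period 2; the period trend gives F the larger value.
Tabulated electronegativity (Pauling): O 3.44, F 3.98, Na 0.93, Br 2.96, Cs 0.79.
So from lowest to highest: Cs < Na < Br < O < F.

Cs, Na, Br, O, F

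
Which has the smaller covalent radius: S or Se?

S is in period 3, group 16; Se is in period 4, group 16.
Across a period the added protons contract the valence shell; down a group each new principal shell makes the atom larger.
All are in group 16, so atomic radius increases down the group.
So S has the smaller covalent radius (S < Se).

S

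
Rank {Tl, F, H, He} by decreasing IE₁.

He, F, H, Tl

H is in period 1, group 1; He is in period 1, group 18; F is in period 2, group 17; Tl is in period 6, group 13.
Removing the outermost electron gets harder across a period and easier down a group.
These span different periods and groups, so the two trends combine.
H > Tl: the two effects oppose for this pair; the down-group effect wins (1312 vs 589 kJ/mol).
F > H: period and group pull opposite ways; the across-period shift dominates (1681 vs 1312 kJ/mol).
He > F: relative to F, both the across-period and down-group shifts push He's first ionization energy up.
Tabulated first ionization energy (kJ/mol): H 1312, He 2372, F 1681, Tl 589.
So from highest to lowest: He > F > H > Tl.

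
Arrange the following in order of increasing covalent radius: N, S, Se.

Across a period the added protons contract the valence shell; down a group each new principal shell makes the atom larger.
Here both period and group differ, so the two effects have to be weighed against each other.
S > N: the two effects oppose for this pair; the down-group effect wins (103 vs 71 pm).
Se > S: Se sits below S in group 16, so the down-group effect alone puts Se larger.
Approximate values (pm): N 71, S 103, Se 116.
So from smallest to largest: N < S < Se.

N, S, Se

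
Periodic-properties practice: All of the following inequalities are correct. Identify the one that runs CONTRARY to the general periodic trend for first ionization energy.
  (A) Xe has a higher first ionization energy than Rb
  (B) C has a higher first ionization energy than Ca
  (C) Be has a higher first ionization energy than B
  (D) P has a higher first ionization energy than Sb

(C)

The general trend: first ionization energy increases across a period and decreases down a group.
(A) Xe (period 5, group 18) vs Rb (period 5, group 1): the stated order agrees with the simple trend.
(B) C (period 2, group 14) vs Ca (period 4, group 2): the stated order agrees with the simple trend.
(C) Be (period 2, group 2) vs B (period 2, group 13): the stated order contradicts the simple trend.
(D) P (period 3, group 15) vs Sb (period 5, group 15): the stated order agrees with the simple trend.
The exception is (C): removing B's lone 2p electron is easier than breaking Be's filled 2s².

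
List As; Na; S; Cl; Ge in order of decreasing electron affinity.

Cl, S, Ge, As, Na

Na is in period 3, group 1; S is in period 3, group 16; Cl is in period 3, group 17; Ge is in period 4, group 14; As is in period 4, group 15.
Adding an electron releases more energy for atoms nearer the top right (short of the noble gases).
Here both period and group differ, so the two effects have to be weighed against each other.
As > Na: the two effects oppose for this pair; the across-period effect wins (78 vs 53 kJ/mol).
Ge > As: this pair runs against the simple trend — see the exception note.
S > Ge: both effects reinforce here, so S is clearly the higher of the two.
Cl > S: both are in period 3; the period trend gives Cl the larger value.
Note the exception: Ge has a higher electron affinity than As, contrary to the simple trend — adding an electron to As's half-filled 4p³ is unfavourable, so Ge (4p²) has the more exothermic EA.
For reference (kJ/mol): Na 53, S 200, Cl 349, Ge 119, As 78.
So from highest to lowest: Cl > S > Ge > As > Na.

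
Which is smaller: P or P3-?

Forming P3- adds 3 electrons to P. More electron–electron repulsion in the same shell, with unchanged nuclear charge, lets the cloud expand.
An anion is larger than its parent atom: P3- > P.

P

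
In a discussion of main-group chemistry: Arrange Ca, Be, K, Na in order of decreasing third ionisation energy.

Be > Na > Ca > K

After 2 electrons have been removed, what remains? Ca²⁺ is the bare [Ar] core; Be²⁺ is the bare [He] core; K²⁺ is already 1 electron into the core; Na²⁺ is already 1 electron into the core.
All of these are removing an electron from a noble-gas core or deeper; the smaller core (lower principal quantum number) is held far more tightly, and within a period the higher nuclear charge binds the same core more tightly.
Tabulated IE_3 (kJ/mol): Ca 4912, Be 14849, K 4420, Na 6910.
Hence IE_3: K < Ca < Na < Be.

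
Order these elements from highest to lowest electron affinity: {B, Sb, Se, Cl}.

Cl > Se > Sb > B

B is in period 2, group 13; Cl is in period 3, group 17; Se is in period 4, group 16; Sb is in period 5, group 15.
EA tends to increase across a period and decrease down a group, though the pattern is less regular than for IE or radius.
These span different periods and groups, so the two trends combine.
Sb > B: period and group pull opposite ways; the across-period shift dominates (103 vs 27 kJ/mol).
Se > Sb: both effects reinforce here, so Se is clearly the higher of the two.
Cl > Se: relative to Se, both the across-period and down-group shifts push Cl's electron affinity up.
Tabulated electron affinity (kJ/mol): B 27, Cl 349, Se 195, Sb 103.
So from highest to lowest: Cl > Se > Sb > B.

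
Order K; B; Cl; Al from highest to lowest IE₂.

K > B > Cl > Al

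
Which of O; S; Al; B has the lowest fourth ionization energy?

The fourth ionization energy removes an electron from the +3 ion. For each element: O³⁺ still has 3 valence electrons; S³⁺ still has 3 valence electrons; Al³⁺ is the bare [Ne] core; B³⁺ is the bare [He] core.
Core electrons are held far more tightly than valence electrons, so Al and B top the IE_4 order.
Valence configurations: O³⁺ [He]2s²2p¹, S³⁺ [Ne]3s²3p¹.
Tabulated IE_4 (kJ/mol): O 7469, S 4556, Al 11577, B 25026.
Hence IE_4: S < O < Al < B.

S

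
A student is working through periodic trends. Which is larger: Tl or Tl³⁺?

Tl

Forming Tl³⁺ removes 3 electrons from Tl. Fewer electrons for the same nuclear charge means less shielding and a higher Z_eff on the remaining electrons, and for main-group metals the entire outer shell is lost.
A cation is smaller than its parent atom: Tl³⁺ < Tl.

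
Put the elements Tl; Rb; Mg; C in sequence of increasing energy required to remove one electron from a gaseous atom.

C is in period 2, group 14; Mg is in period 3, group 2; Rb is in period 5, group 1; Tl is in period 6, group 13.
Removing the outermost electron gets harder across a period and easier down a group.
These span different periods and groups, so the two trends combine.
Tl > Rb: period and group pull opposite ways; the across-period shift dominates (589 vs 403 kJ/mol).
Mg > Tl: the two effects oppose for this pair; the down-group effect wins (738 vs 589 kJ/mol).
C > Mg: both effects reinforce here, so C is clearly the higher of the two.
For reference (kJ/mol): C 1086, Mg 738, Rb 403, Tl 589.
So from lowest to highest: Rb < Tl < Mg < C.

Rb, Tl, Mg, C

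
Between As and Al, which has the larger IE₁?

As

Al is in period 3, group 13; As is in period 4, group 15.
Removing the outermost electron gets harder across a period and easier down a group.
Neither a single period nor a single group — weigh both effects.
As > Al: period and group pull opposite ways; the across-period shift dominates (947 vs 578 kJ/mol).
For reference (kJ/mol): Al 578, As 947.
So As has the larger IE₁ (As > Al).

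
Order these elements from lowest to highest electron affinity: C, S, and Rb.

C is in period 2, group 14; S is in period 3, group 16; Rb is in period 5, group 1.
Adding an electron releases more energy for atoms nearer the top right (short of the noble gases).
Neither a single period nor a single group — weigh both effects.
C > Rb: relative to Rb, both the across-period and down-group shifts push C's electron affinity up.
S > C: the two effects oppose for this pair; the across-period effect wins (200 vs 122 kJ/mol).
For reference (kJ/mol): C 122, S 200, Rb 47.
So from lowest to highest: Rb < C < S.

Rb < C < S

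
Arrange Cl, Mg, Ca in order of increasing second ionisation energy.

Ca, Mg, Cl

The second ionization energy removes an electron from the +1 ion. For each element: Cl⁺ still has 6 valence electrons; Mg⁺ still has 1 valence electron; Ca⁺ still has 1 valence electron.
All are still removing valence electrons, so compare the +1 ions as you would atoms: IE_2 generally rises across a period (higher Z_eff) and falls down a group (larger shell), subject to the usual subshell exceptions.
Valence configurations: Cl⁺ [Ne]3s²3p⁴, Mg⁺ [Ne]3s¹, Ca⁺ [Ar]4s¹.
The numbers (kJ/mol): Cl 2298, Mg 1451, Ca 1145.
Overall IE_2 order: Ca < Mg < Cl.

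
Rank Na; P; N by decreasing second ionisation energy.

Na > N > P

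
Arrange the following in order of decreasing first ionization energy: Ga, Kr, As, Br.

Kr > Br > As > Ga

IE₁ increases left→right with effective nuclear charge and decreases top→bottom as the valence shell moves farther out.
All lie in period 4, so first ionization energy increases left to right.
So from highest to lowest: Kr > Br > As > Ga.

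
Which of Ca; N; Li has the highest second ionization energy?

Li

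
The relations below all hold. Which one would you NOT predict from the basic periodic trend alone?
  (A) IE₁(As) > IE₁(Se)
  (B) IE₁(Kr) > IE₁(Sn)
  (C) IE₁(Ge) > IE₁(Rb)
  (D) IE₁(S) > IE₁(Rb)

(A)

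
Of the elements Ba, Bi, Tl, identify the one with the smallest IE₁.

Ba is in period 6, group 2; Tl is in period 6, group 13; Bi is in period 6, group 15.
IE₁ increases left→right with effective nuclear charge and decreases top→bottom as the valence shell moves farther out.
All lie in period 6, so first ionization energy increases left to right.
The smallest IE₁ among these belongs to Ba.

Ba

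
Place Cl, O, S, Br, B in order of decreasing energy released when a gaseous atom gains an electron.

Cl, Br, S, O, B

B is in period 2, group 13; O is in period 2, group 16; S is in period 3, group 16; Cl is in period 3, group 17; Br is in period 4, group 17.
EA tends to increase across a period and decrease down a group, though the pattern is less regular than for IE or radius.
Neither a single period nor a single group — weigh both effects.
O > B: both are in period 2; the period trend gives O the larger value.
S > O: this pair runs against the simple trend — see the exception note.
Br > S: the two effects oppose for this pair; the across-period effect wins (325 vs 200 kJ/mol).
Cl > Br: Cl sits above Br in group 17, so the down-group effect alone puts Cl higher.
Note the exception: S has a higher electron affinity than O, contrary to the simple trend — the compact 2p subshell of O repels the added electron more than S's larger 3p does.
Approximate values (kJ/mol): B 27, O 141, S 200, Cl 349, Br 325.
So from highest to lowest: Cl > Br > S > O > B.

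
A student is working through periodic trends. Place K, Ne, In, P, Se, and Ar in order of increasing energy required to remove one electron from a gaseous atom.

Ne is in period 2, group 18; P is in period 3, group 15; Ar is in period 3, group 18; K is in period 4, group 1; Se is in period 4, group 16; In is in period 5, group 13.
Removing the outermost electron gets harder across a period and easier down a group.
Here both period and group differ, so the two effects have to be weighed against each other.
In > K: period and group pull opposite ways; the across-period shift dominates (558 vs 419 kJ/mol).
Se > In: both effects reinforce here, so Se is clearly the higher of the two.
P > Se: period and group pull opposite ways; the down-group shift dominates (1012 vs 941 kJ/mol).
Ar > P: Ar lies to the right of P in period 3, so the across-period effect alone puts Ar higher.
Ne > Ar: Ne sits above Ar in group 18, so the down-group effect alone puts Ne higher.
For reference (kJ/mol): Ne 2081, P 1012, Ar 1521, K 419, Se 941, In 558.
So from lowest to highest: K < In < Se < P < Ar < Ne.

K < In < Se < P < Ar < Ne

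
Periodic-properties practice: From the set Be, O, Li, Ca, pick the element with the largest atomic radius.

Atomic radius shrinks across a period as nuclear charge pulls the same shell inward, and grows down a group as new shells are added.
These span different periods and groups, so the two trends combine.
Be > O: Be lies to the left of O in period 2, so the across-period effect alone puts Be larger.
Li > Be: Li lies to the left of Be in period 2, so the across-period effect alone puts Li larger.
Ca > Li: the two effects oppose for this pair; the down-group effect wins (171 vs 133 pm).
Tabulated atomic radius (pm): Li 133, Be 102, O 63, Ca 171.
The largest atomic radius among these belongs to Ca.

Ca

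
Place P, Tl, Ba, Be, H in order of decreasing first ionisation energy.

Across a period the outer electron is held more tightly (higher IE₁); down a group it sits in a higher shell, more shielded, and comes off more easily.
Neither a single period nor a single group — weigh both effects.
Tl > Ba: both are in period 6; the period trend gives Tl the larger value.
Be > Tl: period and group pull opposite ways; the down-group shift dominates (900 vs 589 kJ/mol).
P > Be: period and group pull opposite ways; the across-period shift dominates (1012 vs 900 kJ/mol).
H > P: period and group pull opposite ways; the down-group shift dominates (1312 vs 1012 kJ/mol).
Approximate values (kJ/mol): H 1312, Be 900, P 1012, Ba 503, Tl 589.
So from highest to lowest: H > P > Be > Tl > Ba.

H, P, Be, Tl, Ba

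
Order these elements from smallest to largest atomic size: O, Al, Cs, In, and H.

H is in period 1, group 1; O is in period 2, group 16; Al is in period 3, group 13; In is in period 5, group 13; Cs is in period 6, group 1.
Across a period the added protons contract the valence shell; down a group each new principal shell makes the atom larger.
These span different periods and groups, so the two trends combine.
O > H: the two effects oppose for this pair; the down-group effect wins (63 vs 32 pm).
Al > O: relative to O, both the across-period and down-group shifts push Al's atomic radius up.
In > Al: they share group 13; the group trend gives In the larger value.
Cs > In: both effects reinforce here, so Cs is clearly the larger of the two.
Approximate values (pm): H 32, O 63, Al 126, In 142, Cs 232.
So from smallest to largest: H < O < Al < In < Cs.

H, O, Al, In, Cs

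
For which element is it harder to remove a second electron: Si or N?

After 1 electron has been removed, what remains? Si⁺ still has 3 valence electrons; N⁺ still has 4 valence electrons.
All are still removing valence electrons, so compare the +1 ions as you would atoms: IE_2 generally rises across a period (higher Z_eff) and falls down a group (larger shell), subject to the usual subshell exceptions.
Valence configurations: Si⁺ [Ne]3s²3p¹, N⁺ [He]2s²2p².
Approximate IE_2 values (kJ/mol): Si 1577, N 2856.
Hence IE_2: Si < N.

N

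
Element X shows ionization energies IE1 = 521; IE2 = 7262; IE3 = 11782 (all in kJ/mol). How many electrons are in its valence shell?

1

Look for the largest jump between consecutive ionization energies: IE2/IE1 ≈ 13.9, far larger than any earlier ratio.
That jump marks the point where a core electron is being removed. So the atom has 1 valence electron.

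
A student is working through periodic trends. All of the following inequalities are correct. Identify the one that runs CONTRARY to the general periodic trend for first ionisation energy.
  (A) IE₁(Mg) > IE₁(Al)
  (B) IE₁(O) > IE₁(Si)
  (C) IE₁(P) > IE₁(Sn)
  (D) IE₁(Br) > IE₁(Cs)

(A)

The general trend: first ionisation energy increases across a period and decreases down a group.
(A) Mg (period 3, group 2) vs Al (period 3, group 13): the stated order contradicts the simple trend.
(B) O (period 2, group 16) vs Si (period 3, group 14): the stated order agrees with the simple trend.
(C) P (period 3, group 15) vs Sn (period 5, group 14): the stated order agrees with the simple trend.
(D) Br (period 4, group 17) vs Cs (period 6, group 1): the stated order agrees with the simple trend.
The exception is (A): Al's single 3p electron is easier to remove than one from Mg's filled 3s².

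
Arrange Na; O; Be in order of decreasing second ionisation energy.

IE_2 is the cost of taking one more electron from the +1 cation: Na⁺ is the bare [Ne] core; O⁺ still has 5 valence electrons; Be⁺ still has 1 valence electron.
Pulling an electron out of a noble-gas core costs far more than removing a remaining valence electron, so Na sits at the high end of IE_2.
Valence configurations: O⁺ [He]2s²2p³, Be⁺ [He]2s¹.
Tabulated IE_2 (kJ/mol): Na 4562, O 3388, Be 1757.
So the second ionization energies run Be < O < Na.

Na, O, Be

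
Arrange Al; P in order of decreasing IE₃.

IE_3 is the cost of taking one more electron from the +2 cation: Al²⁺ still has 1 valence electron; P²⁺ still has 3 valence electrons.
All are still removing valence electrons, so compare the +2 ions as you would atoms: IE_3 generally rises across a period (higher Z_eff) and falls down a group (larger shell), subject to the usual subshell exceptions.
Valence configurations: Al²⁺ [Ne]3s¹, P²⁺ [Ne]3s²3p¹.
The numbers (kJ/mol): Al 2745, P 2914.
So the third ionization energies run Al < P.

P > Al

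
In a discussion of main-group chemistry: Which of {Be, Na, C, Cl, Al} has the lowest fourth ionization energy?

After 3 electrons have been removed, what remains? Be³⁺ is already 1 electron into the core; Na³⁺ is already 2 electrons into the core; C³⁺ still has 1 valence electron; Cl³⁺ still has 4 valence electrons; Al³⁺ is the bare [Ne] core.
Core electrons are held far more tightly than valence electrons, so Na, Al and Be top the IE_4 order.
Valence configurations: C³⁺ [He]2s¹, Cl³⁺ [Ne]3s²3p².
Approximate IE_4 values (kJ/mol): Be 21007, Na 9543, C 6223, Cl 5159, Al 11577.
Hence IE_4: Cl < C < Na < Al < Be.

Cl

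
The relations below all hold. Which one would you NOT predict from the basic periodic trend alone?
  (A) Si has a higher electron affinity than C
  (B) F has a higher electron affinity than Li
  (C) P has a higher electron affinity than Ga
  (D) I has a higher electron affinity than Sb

(A)

The general trend: electron affinity increases across a period and decreases down a group.
(A) Si (period 3, group 14) vs C (period 2, group 14): the stated order contradicts the simple trend.
(B) F (period 2, group 17) vs Li (period 2, group 1): the stated order agrees with the simple trend.
(C) P (period 3, group 15) vs Ga (period 4, group 13): the stated order agrees with the simple trend.
(D) I (period 5, group 17) vs Sb (period 5, group 15): the stated order agrees with the simple trend.
The exception is (A): Si's larger, more diffuse 3p orbitals accept an added electron slightly more readily than C's compact 2p.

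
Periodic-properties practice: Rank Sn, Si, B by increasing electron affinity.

B < Sn < Si

Atoms with high Z_eff and room in the valence shell (especially the halogens) have the most exothermic electron affinities.
These span different periods and groups, so the two trends combine.
Sn > B: the two effects oppose for this pair; the across-period effect wins (107 vs 27 kJ/mol).
Si > Sn: Si sits above Sn in group 14, so the down-group effect alone puts Si higher.
For reference (kJ/mol): B 27, Si 134, Sn 107.
So from lowest to highest: B < Sn < Si.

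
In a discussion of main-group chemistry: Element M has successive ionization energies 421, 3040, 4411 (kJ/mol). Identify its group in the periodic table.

Look for the largest jump between consecutive ionization energies: IE2/IE1 ≈ 7.2, far larger than any earlier ratio.
That jump marks the point where a core electron is being removed. So the atom has 1 valence electron.
A main-group element with 1 valence electron is in group 1.

Group 1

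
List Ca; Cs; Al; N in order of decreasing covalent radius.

Cs > Ca > Al > N

N is in period 2, group 15; Al is in period 3, group 13; Ca is in period 4, group 2; Cs is in period 6, group 1.
Across a period the added protons contract the valence shell; down a group each new principal shell makes the atom larger.
Here both period and group differ, so the two effects have to be weighed against each other.
Al > N: both effects reinforce here, so Al is clearly the larger of the two.
Ca > Al: relative to Al, both the across-period and down-group shifts push Ca's atomic radius up.
Cs > Ca: relative to Ca, both the across-period and down-group shifts push Cs's atomic radius up.
For reference (pm): N 71, Al 126, Ca 171, Cs 232.
So from largest to smallest: Cs > Ca > Al > N.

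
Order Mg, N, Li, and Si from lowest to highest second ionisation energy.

Mg < Si < N < Li

IE_2 is the cost of taking one more electron from the +1 cation: Mg⁺ still has 1 valence electron; N⁺ still has 4 valence electrons; Li⁺ is the bare [He] core; Si⁺ still has 3 valence electrons.
Core electrons are held far more tightly than valence electrons, so Li tops the IE_2 order.
Valence configurations: Mg⁺ [Ne]3s¹, N⁺ [He]2s²2p², Si⁺ [Ne]3s²3p¹.
The numbers (kJ/mol): Mg 1451, N 2856, Li 7298, Si 1577.
Putting it together, IE_2: Mg < Si < N < Li.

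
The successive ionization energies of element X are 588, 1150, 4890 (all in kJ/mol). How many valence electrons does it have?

2

Look for the largest jump between consecutive ionization energies: IE3/IE2 ≈ 4.3, far larger than any earlier ratio.
That jump marks the point where a core electron is being removed. So the atom has 2 valence electrons.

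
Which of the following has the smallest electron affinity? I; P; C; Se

P

C is in period 2, group 14; P is in period 3, group 15; Se is in period 4, group 16; I is in period 5, group 17.
Adding an electron releases more energy for atoms nearer the top right (short of the noble gases).
These sit on a diagonal, where the across-period and down-group effects partly cancel.
C > P: period and group pull opposite ways; the down-group shift dominates (122 vs 72 kJ/mol).
Se > C: period and group pull opposite ways; the across-period shift dominates (195 vs 122 kJ/mol).
I > Se: the two effects oppose for this pair; the across-period effect wins (295 vs 195 kJ/mol).
For reference (kJ/mol): C 122, P 72, Se 195, I 295.
The smallest electron affinity among these belongs to P.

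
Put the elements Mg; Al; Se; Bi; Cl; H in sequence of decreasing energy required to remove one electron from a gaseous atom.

H, Cl, Se, Mg, Bi, Al

IE₁ increases left→right with effective nuclear charge and decreases top→bottom as the valence shell moves farther out.
Neither a single period nor a single group — weigh both effects.
Bi > Al: period and group pull opposite ways; the across-period shift dominates (703 vs 578 kJ/mol).
Mg > Bi: the two effects oppose for this pair; the down-group effect wins (738 vs 703 kJ/mol).
Se > Mg: the two effects oppose for this pair; the across-period effect wins (941 vs 738 kJ/mol).
Cl > Se: relative to Se, both the across-period and down-group shifts push Cl's first ionization energy up.
H > Cl: the two effects oppose for this pair; the down-group effect wins (1312 vs 1251 kJ/mol).
Note the exception: Mg has a higher first ionization energy than Al, contrary to the simple trend — Al's single 3p electron is easier to remove than one from Mg's filled 3s².
Tabulated first ionization energy (kJ/mol): H 1312, Mg 738, Al 578, Cl 1251, Se 941, Bi 703.
So from highest to lowest: H > Cl > Se > Mg > Bi > Al.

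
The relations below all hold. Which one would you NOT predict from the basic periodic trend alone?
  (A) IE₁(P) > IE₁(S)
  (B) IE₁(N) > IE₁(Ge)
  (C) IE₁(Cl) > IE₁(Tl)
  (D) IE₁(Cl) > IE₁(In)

The general trend: IE₁ increases across a period and decreases down a group.
(A) P (period 3, group 15) vs S (period 3, group 16): the stated order contradicts the simple trend.
(B) N (period 2, group 15) vs Ge (period 4, group 14): the stated order agrees with the simple trend.
(C) Cl (period 3, group 17) vs Tl (period 6, group 13): the stated order agrees with the simple trend.
(D) Cl (period 3, group 17) vs In (period 5, group 13): the stated order agrees with the simple trend.
The exception is (A): S (3p⁴) ionizes more easily than half-filled P (3p³) because the paired 3p electron in S is pushed out by e⁻–e⁻ repulsion.

(A)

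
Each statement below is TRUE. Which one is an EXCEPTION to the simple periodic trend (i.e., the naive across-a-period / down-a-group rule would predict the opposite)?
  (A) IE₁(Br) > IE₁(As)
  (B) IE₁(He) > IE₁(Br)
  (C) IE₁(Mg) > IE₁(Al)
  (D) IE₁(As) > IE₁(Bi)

The general trend: IE₁ increases across a period and decreases down a group.
(A) Br (period 4, group 17) vs As (period 4, group 15): the stated order agrees with the simple trend.
(B) He (period 1, group 18) vs Br (period 4, group 17): the stated order agrees with the simple trend.
(C) Mg (period 3, group 2) vs Al (period 3, group 13): the stated order contradicts the simple trend.
(D) As (period 4, group 15) vs Bi (period 6, group 15): the stated order agrees with the simple trend.
The exception is (C): Al's single 3p electron is easier to remove than one from Mg's filled 3s².

(C)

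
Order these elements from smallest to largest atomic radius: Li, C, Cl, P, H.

H, C, Cl, P, Li

Atomic radius shrinks across a period as nuclear charge pulls the same shell inward, and grows down a group as new shells are added.
Neither a single period nor a single group — weigh both effects.
C > H: period and group pull opposite ways; the down-group shift dominates (75 vs 32 pm).
Cl > C: period and group pull opposite ways; the down-group shift dominates (99 vs 75 pm).
P > Cl: P lies to the left of Cl in period 3, so the across-period effect alone puts P larger.
Li > P: the two effects oppose for this pair; the across-period effect wins (133 vs 111 pm).
Tabulated atomic radius (pm): H 32, Li 133, C 75, P 111, Cl 99.
So from smallest to largest: H < C < Cl < P < Li.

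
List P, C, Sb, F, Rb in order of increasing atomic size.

F < C < P < Sb < Rb

C is in period 2, group 14; F is in period 2, group 17; P is in period 3, group 15; Rb is in period 5, group 1; Sb is in period 5, group 15.
Across a period the added protons contract the valence shell; down a group each new principal shell makes the atom larger.
These span different periods and groups, so the two trends combine.
C > F: both are in period 2; the period trend gives C the larger value.
P > C: period and group pull opposite ways; the down-group shift dominates (111 vs 75 pm).
Sb > P: they share group 15; the group trend gives Sb the larger value.
Rb > Sb: Rb lies to the left of Sb in period 5, so the across-period effect alone puts Rb larger.
Approximate values (pm): C 75, F 64, P 111, Rb 210, Sb 140.
So from smallest to largest: F < C < P < Sb < Rb.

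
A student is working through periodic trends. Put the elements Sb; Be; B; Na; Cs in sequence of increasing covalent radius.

B < Be < Sb < Na < Cs

Radius decreases left→right (rising Z_eff, same n) and increases top→bottom (higher n).
Neither a single period nor a single group — weigh both effects.
Be > B: Be lies to the left of B in period 2, so the across-period effect alone puts Be larger.
Sb > Be: period and group pull opposite ways; the down-group shift dominates (140 vs 102 pm).
Na > Sb: the two effects oppose for this pair; the across-period effect wins (155 vs 140 pm).
Cs > Na: they share group 1; the group trend gives Cs the larger value.
For reference (pm): Be 102, B 85, Na 155, Sb 140, Cs 232.
So from smallest to largest: B < Be < Sb < Na < Cs.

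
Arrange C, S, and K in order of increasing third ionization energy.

IE_3 is the cost of taking one more electron from the +2 cation: C²⁺ still has 2 valence electrons; S²⁺ still has 4 valence electrons; K²⁺ is already 1 electron into the core.
Usually core removal costs more than valence removal, but here the competition is close: a tightly held n=2 valence electron can cost more to remove than an n=3 core electron, so the actual values have to decide it.
Valence configurations: C²⁺ [He]2s², S²⁺ [Ne]3s²3p².
The numbers (kJ/mol): C 4620, S 3357, K 4420.
Putting it together, IE_3: S < K < C.

S < K < C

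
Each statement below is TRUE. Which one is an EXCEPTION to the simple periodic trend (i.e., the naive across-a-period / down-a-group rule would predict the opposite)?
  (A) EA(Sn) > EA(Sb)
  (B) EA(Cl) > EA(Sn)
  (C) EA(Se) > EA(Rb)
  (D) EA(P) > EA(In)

The general trend: electron affinity increases across a period and decreases down a group.
(A) Sn (period 5, group 14) vs Sb (period 5, group 15): the stated order contradicts the simple trend.
(B) Cl (period 3, group 17) vs Sn (period 5, group 14): the stated order agrees with the simple trend.
(C) Se (period 4, group 16) vs Rb (period 5, group 1): the stated order agrees with the simple trend.
(D) P (period 3, group 15) vs In (period 5, group 13): the stated order agrees with the simple trend.
The exception is (A): adding an electron to Sb's half-filled 5p³ is unfavourable, so Sn has the more exothermic EA.

(A)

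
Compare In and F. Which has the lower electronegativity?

In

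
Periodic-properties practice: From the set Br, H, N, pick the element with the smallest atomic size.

H

H is in period 1, group 1; N is in period 2, group 15; Br is in period 4, group 17.
Radius decreases left→right (rising Z_eff, same n) and increases top→bottom (higher n).
Neither a single period nor a single group — weigh both effects.
N > H: period and group pull opposite ways; the down-group shift dominates (71 vs 32 pm).
Br > N: the two effects oppose for this pair; the down-group effect wins (114 vs 71 pm).
Approximate values (pm): H 32, N 71, Br 114.
The smallest atomic size among these belongs to H.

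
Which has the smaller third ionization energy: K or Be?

K

Consider each +2 ion: K²⁺ is already 1 electron into the core; Be²⁺ is the bare [He] core.
All of these are removing an electron from a noble-gas core or deeper; the smaller core (lower principal quantum number) is held far more tightly, and within a period the higher nuclear charge binds the same core more tightly.
Approximate IE_3 values (kJ/mol): K 4420, Be 14849.
Hence IE_3: K < Be.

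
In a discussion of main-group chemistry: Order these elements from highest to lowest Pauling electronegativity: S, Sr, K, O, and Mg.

Atoms toward the upper right of the periodic table pull bonding electrons most strongly.
Neither a single period nor a single group — weigh both effects.
Sr > K: period and group pull opposite ways; the across-period shift dominates (0.95 vs 0.82).
Mg > Sr: Mg sits above Sr in group 2, so the down-group effect alone puts Mg higher.
S > Mg: both are in period 3; the period trend gives S the larger value.
O > S: they share group 16; the group trend gives O the larger value.
Tabulated electronegativity (Pauling): O 3.44, Mg 1.31, S 2.58, K 0.82, Sr 0.95.
So from highest to lowest: O > S > Mg > Sr > K.

O, S, Mg, Sr, K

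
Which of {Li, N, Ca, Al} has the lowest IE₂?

Ca

After 1 electron has been removed, what remains? Li⁺ is the bare [He] core; N⁺ still has 4 valence electrons; Ca⁺ still has 1 valence electron; Al⁺ still has 2 valence electrons.
Core electrons are held far more tightly than valence electrons, so Li tops the IE_2 order.
Valence configurations: N⁺ [He]2s²2p², Ca⁺ [Ar]4s¹, Al⁺ [Ne]3s².
Approximate IE_2 values (kJ/mol): Li 7298, N 2856, Ca 1145, Al 1817.
Hence IE_2: Ca < Al < N < Li.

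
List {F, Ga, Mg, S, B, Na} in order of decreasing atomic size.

Na > Mg > Ga > S > B > F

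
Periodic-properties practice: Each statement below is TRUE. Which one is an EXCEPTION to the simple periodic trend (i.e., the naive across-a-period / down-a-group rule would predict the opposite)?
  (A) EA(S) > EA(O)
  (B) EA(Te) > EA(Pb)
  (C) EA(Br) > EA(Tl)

(A)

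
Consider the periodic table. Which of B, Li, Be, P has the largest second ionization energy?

IE_2 is the cost of taking one more electron from the +1 cation: B⁺ still has 2 valence electrons; Li⁺ is the bare [He] core; Be⁺ still has 1 valence electron; P⁺ still has 4 valence electrons.
Pulling an electron out of a noble-gas core costs far more than removing a remaining valence electron, so Li sits at the high end of IE_2.
Valence configurations: B⁺ [He]2s², Be⁺ [He]2s¹, P⁺ [Ne]3s²3p².
Tabulated IE_2 (kJ/mol): B 2427, Li 7298, Be 1757, P 1907.
So the second ionization energies run Be < P < B < Li.

Li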